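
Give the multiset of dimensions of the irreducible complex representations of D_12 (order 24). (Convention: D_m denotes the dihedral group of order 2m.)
Dimensions: 1, 1, 1, 1, 2, 2, 2, 2, 2

Argument: There are 9 irreducibles (= number of conjugacy classes). Their dimensions d_i satisfy sum d_i^2 = |G| = 24: 1 + 1 + 1 + 1 + 4 + 4 + 4 + 4 + 4 = 24.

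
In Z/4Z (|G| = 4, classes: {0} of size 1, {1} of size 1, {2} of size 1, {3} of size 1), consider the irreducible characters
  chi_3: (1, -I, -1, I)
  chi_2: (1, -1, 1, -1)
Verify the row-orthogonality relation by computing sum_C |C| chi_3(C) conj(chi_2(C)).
Sum = 0; so <chi_3, chi_2> = 0 (distinct irreducibles are orthogonal).

Reasoning: Compute term by term over conjugacy classes (|C| * chi_3(C) * conj(chi_2(C))):
  1*(1)*conj(1) + 1*(-I)*conj(-1) + 1*(-1)*conj(1) + 1*(I)*conj(-1)
  = (1) + (I) + (-1) + (-I)
  = 0.
(Exp terms are combined using exp(i*s)*conj(exp(i*t)) = exp(i*(s-t)), and sums of them are collapsed using the identity that for every m > 1 the m distinct m-th roots of unity sum to 0, e.g. 1 + exp(2*I*pi/3) + exp(-2*I*pi/3) = 0.)
Dividing by |G| = 4 gives 0/4 = 0, matching the row-orthogonality relation <chi_3, chi_2> = [chi_3 = chi_2].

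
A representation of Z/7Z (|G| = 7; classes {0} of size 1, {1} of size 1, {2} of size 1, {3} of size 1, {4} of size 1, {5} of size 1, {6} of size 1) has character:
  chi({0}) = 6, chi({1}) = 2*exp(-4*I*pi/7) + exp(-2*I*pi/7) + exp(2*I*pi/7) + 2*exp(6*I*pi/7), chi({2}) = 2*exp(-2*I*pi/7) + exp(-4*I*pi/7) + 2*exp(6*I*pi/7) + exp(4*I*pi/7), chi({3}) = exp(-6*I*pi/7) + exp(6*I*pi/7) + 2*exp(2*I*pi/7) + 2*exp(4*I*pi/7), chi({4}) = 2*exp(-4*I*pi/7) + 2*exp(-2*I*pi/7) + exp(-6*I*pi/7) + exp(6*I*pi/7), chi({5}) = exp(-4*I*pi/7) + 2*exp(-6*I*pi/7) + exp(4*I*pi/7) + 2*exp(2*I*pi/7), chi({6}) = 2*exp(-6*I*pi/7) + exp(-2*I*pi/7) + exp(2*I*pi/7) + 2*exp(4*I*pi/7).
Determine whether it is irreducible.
Not irreducible (reducible): <chi, chi> = 10 > 1.

Reasoning: <chi, chi> = (1/|G|) sum_C |C| * |chi(C)|^2 = (1/7)[1*|6|^2 + 1*|2*exp(-4*I*pi/7) + exp(-2*I*pi/7) + exp(2*I*pi/7) + 2*exp(6*I*pi/7)|^2 + 1*|2*exp(-2*I*pi/7) + exp(-4*I*pi/7) + 2*exp(6*I*pi/7) + exp(4*I*pi/7)|^2 + 1*|exp(-6*I*pi/7) + exp(6*I*pi/7) + 2*exp(2*I*pi/7) + 2*exp(4*I*pi/7)|^2 + 1*|2*exp(-4*I*pi/7) + 2*exp(-2*I*pi/7) + exp(-6*I*pi/7) + exp(6*I*pi/7)|^2 + 1*|exp(-4*I*pi/7) + 2*exp(-6*I*pi/7) + exp(4*I*pi/7) + 2*exp(2*I*pi/7)|^2 + 1*|2*exp(-6*I*pi/7) + exp(-2*I*pi/7) + exp(2*I*pi/7) + 2*exp(4*I*pi/7)|^2]
  = (1/7)[(36) + (10 + 7*exp(-4*I*pi/7) + 4*exp(-6*I*pi/7) + 2*exp(-2*I*pi/7) + 2*exp(2*I*pi/7) + 4*exp(6*I*pi/7) + 7*exp(4*I*pi/7)) + (10 + 4*exp(-2*I*pi/7) + 7*exp(-6*I*pi/7) + 2*exp(-4*I*pi/7) + 2*exp(4*I*pi/7) + 7*exp(6*I*pi/7) + 4*exp(2*I*pi/7)) + (10 + 7*exp(-2*I*pi/7) + 4*exp(-4*I*pi/7) + 2*exp(-6*I*pi/7) + 2*exp(6*I*pi/7) + 4*exp(4*I*pi/7) + 7*exp(2*I*pi/7)) + (10 + 7*exp(-2*I*pi/7) + 4*exp(-4*I*pi/7) + 2*exp(-6*I*pi/7) + 2*exp(6*I*pi/7) + 4*exp(4*I*pi/7) + 7*exp(2*I*pi/7)) + (10 + 4*exp(-2*I*pi/7) + 7*exp(-6*I*pi/7) + 2*exp(-4*I*pi/7) + 2*exp(4*I*pi/7) + 7*exp(6*I*pi/7) + 4*exp(2*I*pi/7)) + (10 + 7*exp(-4*I*pi/7) + 4*exp(-6*I*pi/7) + 2*exp(-2*I*pi/7) + 2*exp(2*I*pi/7) + 4*exp(6*I*pi/7) + 7*exp(4*I*pi/7))] = 70/7 = 10.
(Exp terms are combined using exp(i*s)*conj(exp(i*t)) = exp(i*(s-t)), and sums of them are collapsed using the identity that for every m > 1 the m distinct m-th roots of unity sum to 0, e.g. 1 + exp(2*I*pi/3) + exp(-2*I*pi/3) = 0.)
A character is irreducible iff <chi, chi> = 1, so this representation is reducible.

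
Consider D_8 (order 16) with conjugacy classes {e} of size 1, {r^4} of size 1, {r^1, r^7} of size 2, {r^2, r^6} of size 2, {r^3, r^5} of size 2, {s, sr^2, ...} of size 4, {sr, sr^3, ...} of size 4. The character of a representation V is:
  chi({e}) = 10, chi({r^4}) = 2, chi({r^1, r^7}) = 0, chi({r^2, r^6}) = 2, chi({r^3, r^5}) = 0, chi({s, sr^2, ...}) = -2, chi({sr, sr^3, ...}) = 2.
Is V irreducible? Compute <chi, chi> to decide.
Not irreducible (reducible): <chi, chi> = 9 > 1.

Why: <chi, chi> = (1/|G|) sum_C |C| * |chi(C)|^2 = (1/16)[1*|10|^2 + 1*|2|^2 + 2*|0|^2 + 2*|2|^2 + 2*|0|^2 + 4*|-2|^2 + 4*|2|^2]
  = (1/16)[(100) + (4) + (0) + (8) + (0) + (16) + (16)] = 144/16 = 9.
A character is irreducible iff <chi, chi> = 1, so this representation is reducible.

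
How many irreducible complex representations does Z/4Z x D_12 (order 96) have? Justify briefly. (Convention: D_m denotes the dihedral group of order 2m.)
36

Explanation: The number of irreducible complex representations of a finite group equals its number of conjugacy classes. For a direct product, #classes(G x H) = #classes(G) * #classes(H). Z/4Z has 4 classes (abelian), D_12 has 9 classes, so 4 * 9 = 36, so Z/4Z x D_12 (order 96) has exactly 36 irreducible complex representations.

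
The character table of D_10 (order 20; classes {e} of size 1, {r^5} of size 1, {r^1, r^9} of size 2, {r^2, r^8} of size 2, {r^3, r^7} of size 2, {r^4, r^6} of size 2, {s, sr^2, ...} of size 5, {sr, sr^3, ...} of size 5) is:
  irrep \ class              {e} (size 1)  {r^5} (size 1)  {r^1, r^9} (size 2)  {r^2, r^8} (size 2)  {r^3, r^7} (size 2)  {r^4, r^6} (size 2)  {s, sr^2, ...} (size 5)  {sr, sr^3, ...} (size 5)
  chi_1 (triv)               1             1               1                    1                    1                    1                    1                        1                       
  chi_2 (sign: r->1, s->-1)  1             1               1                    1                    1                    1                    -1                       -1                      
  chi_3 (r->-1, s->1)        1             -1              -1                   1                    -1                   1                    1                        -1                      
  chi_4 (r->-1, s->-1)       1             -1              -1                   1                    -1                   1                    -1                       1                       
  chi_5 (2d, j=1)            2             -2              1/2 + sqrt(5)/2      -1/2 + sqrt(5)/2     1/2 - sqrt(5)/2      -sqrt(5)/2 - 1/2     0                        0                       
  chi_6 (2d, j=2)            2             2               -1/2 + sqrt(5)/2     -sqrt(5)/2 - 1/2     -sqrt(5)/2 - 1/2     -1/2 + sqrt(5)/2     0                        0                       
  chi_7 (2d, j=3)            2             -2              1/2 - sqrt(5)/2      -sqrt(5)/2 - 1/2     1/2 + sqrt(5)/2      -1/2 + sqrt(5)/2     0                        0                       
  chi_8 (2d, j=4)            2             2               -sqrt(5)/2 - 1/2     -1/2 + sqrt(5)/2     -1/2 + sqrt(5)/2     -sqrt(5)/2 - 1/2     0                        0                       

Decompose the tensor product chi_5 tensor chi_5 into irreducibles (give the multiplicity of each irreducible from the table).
chi_5 tensor chi_5 = chi_1 + chi_2 + chi_6 (all other irreducibles have multiplicity 0).

Solution. The character of a tensor product is the pointwise product (chi_5 * chi_5)(C) = chi_5(C) * chi_5(C):
  {e}: (2)*(2), {r^5}: (-2)*(-2), {r^1, r^9}: (1/2 + sqrt(5)/2)*(1/2 + sqrt(5)/2), {r^2, r^8}: (-1/2 + sqrt(5)/2)*(-1/2 + sqrt(5)/2), {r^3, r^7}: (1/2 - sqrt(5)/2)*(1/2 - sqrt(5)/2), {r^4, r^6}: (-sqrt(5)/2 - 1/2)*(-sqrt(5)/2 - 1/2), {s, sr^2, ...}: (0)*(0), {sr, sr^3, ...}: (0)*(0)
so (chi_5 * chi_5) takes values
  {e} -> 4, {r^5} -> 4, {r^1, r^9} -> sqrt(5)/2 + 3/2, {r^2, r^8} -> 3/2 - sqrt(5)/2, {r^3, r^7} -> 3/2 - sqrt(5)/2, {r^4, r^6} -> sqrt(5)/2 + 3/2, {s, sr^2, ...} -> 0, {sr, sr^3, ...} -> 0.
Now take the inner product of this character with each irreducible chi from the table, <chi_5*chi_5, chi> = (1/20) sum_C |C| (chi_5*chi_5)(C) conj(chi(C)):
  <chi_5*chi_5, chi_1> = (1/20)[1*(4)*conj(1) + 1*(4)*conj(1) + 2*(sqrt(5)/2 + 3/2)*conj(1) + 2*(3/2 - sqrt(5)/2)*conj(1) + 2*(3/2 - sqrt(5)/2)*conj(1) + 2*(sqrt(5)/2 + 3/2)*conj(1) + 5*(0)*conj(1) + 5*(0)*conj(1)]
      = (1/20)[(4) + (4) + (sqrt(5) + 3) + (3 - sqrt(5)) + (3 - sqrt(5)) + (sqrt(5) + 3) + (0) + (0)] = 20/20 = 1
  <chi_5*chi_5, chi_2> = (1/20)[1*(4)*conj(1) + 1*(4)*conj(1) + 2*(sqrt(5)/2 + 3/2)*conj(1) + 2*(3/2 - sqrt(5)/2)*conj(1) + 2*(3/2 - sqrt(5)/2)*conj(1) + 2*(sqrt(5)/2 + 3/2)*conj(1) + 5*(0)*conj(-1) + 5*(0)*conj(-1)]
      = (1/20)[(4) + (4) + (sqrt(5) + 3) + (3 - sqrt(5)) + (3 - sqrt(5)) + (sqrt(5) + 3) + (0) + (0)] = 20/20 = 1
  <chi_5*chi_5, chi_3> = (1/20)[1*(4)*conj(1) + 1*(4)*conj(-1) + 2*(sqrt(5)/2 + 3/2)*conj(-1) + 2*(3/2 - sqrt(5)/2)*conj(1) + 2*(3/2 - sqrt(5)/2)*conj(-1) + 2*(sqrt(5)/2 + 3/2)*conj(1) + 5*(0)*conj(1) + 5*(0)*conj(-1)]
      = (1/20)[(4) + (-4) + (-3 - sqrt(5)) + (3 - sqrt(5)) + (-3 + sqrt(5)) + (sqrt(5) + 3) + (0) + (0)] = 0/20 = 0
  <chi_5*chi_5, chi_4> = (1/20)[1*(4)*conj(1) + 1*(4)*conj(-1) + 2*(sqrt(5)/2 + 3/2)*conj(-1) + 2*(3/2 - sqrt(5)/2)*conj(1) + 2*(3/2 - sqrt(5)/2)*conj(-1) + 2*(sqrt(5)/2 + 3/2)*conj(1) + 5*(0)*conj(-1) + 5*(0)*conj(1)]
      = (1/20)[(4) + (-4) + (-3 - sqrt(5)) + (3 - sqrt(5)) + (-3 + sqrt(5)) + (sqrt(5) + 3) + (0) + (0)] = 0/20 = 0
  <chi_5*chi_5, chi_5> = (1/20)[1*(4)*conj(2) + 1*(4)*conj(-2) + 2*(sqrt(5)/2 + 3/2)*conj(1/2 + sqrt(5)/2) + 2*(3/2 - sqrt(5)/2)*conj(-1/2 + sqrt(5)/2) + 2*(3/2 - sqrt(5)/2)*conj(1/2 - sqrt(5)/2) + 2*(sqrt(5)/2 + 3/2)*conj(-sqrt(5)/2 - 1/2) + 5*(0)*conj(0) + 5*(0)*conj(0)]
      = (1/20)[(8) + (-8) + (4 + 2*sqrt(5)) + (-4 + 2*sqrt(5)) + (4 - 2*sqrt(5)) + (-2*sqrt(5) - 4) + (0) + (0)] = 0/20 = 0
  <chi_5*chi_5, chi_6> = (1/20)[1*(4)*conj(2) + 1*(4)*conj(2) + 2*(sqrt(5)/2 + 3/2)*conj(-1/2 + sqrt(5)/2) + 2*(3/2 - sqrt(5)/2)*conj(-sqrt(5)/2 - 1/2) + 2*(3/2 - sqrt(5)/2)*conj(-sqrt(5)/2 - 1/2) + 2*(sqrt(5)/2 + 3/2)*conj(-1/2 + sqrt(5)/2) + 5*(0)*conj(0) + 5*(0)*conj(0)]
      = (1/20)[(8) + (8) + (1 + sqrt(5)) + (1 - sqrt(5)) + (1 - sqrt(5)) + (1 + sqrt(5)) + (0) + (0)] = 20/20 = 1
  <chi_5*chi_5, chi_7> = (1/20)[1*(4)*conj(2) + 1*(4)*conj(-2) + 2*(sqrt(5)/2 + 3/2)*conj(1/2 - sqrt(5)/2) + 2*(3/2 - sqrt(5)/2)*conj(-sqrt(5)/2 - 1/2) + 2*(3/2 - sqrt(5)/2)*conj(1/2 + sqrt(5)/2) + 2*(sqrt(5)/2 + 3/2)*conj(-1/2 + sqrt(5)/2) + 5*(0)*conj(0) + 5*(0)*conj(0)]
      = (1/20)[(8) + (-8) + (-sqrt(5) - 1) + (1 - sqrt(5)) + (-1 + sqrt(5)) + (1 + sqrt(5)) + (0) + (0)] = 0/20 = 0
  <chi_5*chi_5, chi_8> = (1/20)[1*(4)*conj(2) + 1*(4)*conj(2) + 2*(sqrt(5)/2 + 3/2)*conj(-sqrt(5)/2 - 1/2) + 2*(3/2 - sqrt(5)/2)*conj(-1/2 + sqrt(5)/2) + 2*(3/2 - sqrt(5)/2)*conj(-1/2 + sqrt(5)/2) + 2*(sqrt(5)/2 + 3/2)*conj(-sqrt(5)/2 - 1/2) + 5*(0)*conj(0) + 5*(0)*conj(0)]
      = (1/20)[(8) + (8) + (-2*sqrt(5) - 4) + (-4 + 2*sqrt(5)) + (-4 + 2*sqrt(5)) + (-2*sqrt(5) - 4) + (0) + (0)] = 0/20 = 0
Hence the multiplicities are chi_1: 1, chi_2: 1, chi_6: 1. Dimension check: dim(chi_5)*dim(chi_5) = 2*2 = 4 and sum (mult * dim) = 1*1 + 1*1 + 1*2 = 4.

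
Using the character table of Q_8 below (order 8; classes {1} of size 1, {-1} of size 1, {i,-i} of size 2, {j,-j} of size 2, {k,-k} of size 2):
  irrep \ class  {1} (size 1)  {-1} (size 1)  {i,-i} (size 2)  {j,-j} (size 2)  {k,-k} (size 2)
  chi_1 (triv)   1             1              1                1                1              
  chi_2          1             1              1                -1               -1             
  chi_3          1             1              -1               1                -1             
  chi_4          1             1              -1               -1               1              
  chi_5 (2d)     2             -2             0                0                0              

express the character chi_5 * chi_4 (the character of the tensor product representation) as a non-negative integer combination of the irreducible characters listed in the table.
chi_5 tensor chi_4 = chi_5 (all other irreducibles have multiplicity 0).

Working: The character of a tensor product is the pointwise product (chi_5 * chi_4)(C) = chi_5(C) * chi_4(C):
  {1}: (2)*(1), {-1}: (-2)*(1), {i,-i}: (0)*(-1), {j,-j}: (0)*(-1), {k,-k}: (0)*(1)
so (chi_5 * chi_4) takes values
  {1} -> 2, {-1} -> -2, {i,-i} -> 0, {j,-j} -> 0, {k,-k} -> 0.
Now take the inner product of this character with each irreducible chi from the table, <chi_5*chi_4, chi> = (1/8) sum_C |C| (chi_5*chi_4)(C) conj(chi(C)):
  <chi_5*chi_4, chi_1> = (1/8)[1*(2)*conj(1) + 1*(-2)*conj(1) + 2*(0)*conj(1) + 2*(0)*conj(1) + 2*(0)*conj(1)]
      = (1/8)[(2) + (-2) + (0) + (0) + (0)] = 0/8 = 0
  <chi_5*chi_4, chi_2> = (1/8)[1*(2)*conj(1) + 1*(-2)*conj(1) + 2*(0)*conj(1) + 2*(0)*conj(-1) + 2*(0)*conj(-1)]
      = (1/8)[(2) + (-2) + (0) + (0) + (0)] = 0/8 = 0
  <chi_5*chi_4, chi_3> = (1/8)[1*(2)*conj(1) + 1*(-2)*conj(1) + 2*(0)*conj(-1) + 2*(0)*conj(1) + 2*(0)*conj(-1)]
      = (1/8)[(2) + (-2) + (0) + (0) + (0)] = 0/8 = 0
  <chi_5*chi_4, chi_4> = (1/8)[1*(2)*conj(1) + 1*(-2)*conj(1) + 2*(0)*conj(-1) + 2*(0)*conj(-1) + 2*(0)*conj(1)]
      = (1/8)[(2) + (-2) + (0) + (0) + (0)] = 0/8 = 0
  <chi_5*chi_4, chi_5> = (1/8)[1*(2)*conj(2) + 1*(-2)*conj(-2) + 2*(0)*conj(0) + 2*(0)*conj(0) + 2*(0)*conj(0)]
      = (1/8)[(4) + (4) + (0) + (0) + (0)] = 8/8 = 1
Hence the multiplicities are chi_5: 1. Dimension check: dim(chi_5)*dim(chi_4) = 2*1 = 2 and sum (mult * dim) = 1*2 = 2.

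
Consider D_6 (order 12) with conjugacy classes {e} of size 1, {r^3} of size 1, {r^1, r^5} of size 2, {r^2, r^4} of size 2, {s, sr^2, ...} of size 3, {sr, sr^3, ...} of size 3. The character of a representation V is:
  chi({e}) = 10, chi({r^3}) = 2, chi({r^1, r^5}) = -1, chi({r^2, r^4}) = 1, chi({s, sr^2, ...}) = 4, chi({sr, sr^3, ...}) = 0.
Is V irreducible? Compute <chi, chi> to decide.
Not irreducible (reducible): <chi, chi> = 13 > 1.

Solution. <chi, chi> = (1/|G|) sum_C |C| * |chi(C)|^2 = (1/12)[1*|10|^2 + 1*|2|^2 + 2*|-1|^2 + 2*|1|^2 + 3*|4|^2 + 3*|0|^2]
  = (1/12)[(100) + (4) + (2) + (2) + (48) + (0)] = 156/12 = 13.
A character is irreducible iff <chi, chi> = 1, so this representation is reducible.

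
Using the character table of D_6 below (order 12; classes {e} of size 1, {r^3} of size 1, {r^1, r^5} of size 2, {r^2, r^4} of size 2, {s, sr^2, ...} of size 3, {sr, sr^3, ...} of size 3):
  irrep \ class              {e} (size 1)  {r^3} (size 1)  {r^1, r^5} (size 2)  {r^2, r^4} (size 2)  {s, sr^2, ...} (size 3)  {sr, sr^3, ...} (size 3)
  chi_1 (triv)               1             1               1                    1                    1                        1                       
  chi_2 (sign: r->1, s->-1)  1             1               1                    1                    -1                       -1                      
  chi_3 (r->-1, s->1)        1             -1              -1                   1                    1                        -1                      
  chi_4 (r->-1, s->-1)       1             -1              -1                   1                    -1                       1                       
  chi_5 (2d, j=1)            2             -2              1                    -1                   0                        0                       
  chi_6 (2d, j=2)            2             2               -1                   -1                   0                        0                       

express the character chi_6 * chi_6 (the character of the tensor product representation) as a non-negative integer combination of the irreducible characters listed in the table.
chi_6 tensor chi_6 = chi_1 + chi_2 + chi_6 (all other irreducibles have multiplicity 0).

Reasoning: The character of a tensor product is the pointwise product (chi_6 * chi_6)(C) = chi_6(C) * chi_6(C):
  {e}: (2)*(2), {r^3}: (2)*(2), {r^1, r^5}: (-1)*(-1), {r^2, r^4}: (-1)*(-1), {s, sr^2, ...}: (0)*(0), {sr, sr^3, ...}: (0)*(0)
so (chi_6 * chi_6) takes values
  {e} -> 4, {r^3} -> 4, {r^1, r^5} -> 1, {r^2, r^4} -> 1, {s, sr^2, ...} -> 0, {sr, sr^3, ...} -> 0.
Now take the inner product of this character with each irreducible chi from the table, <chi_6*chi_6, chi> = (1/12) sum_C |C| (chi_6*chi_6)(C) conj(chi(C)):
  <chi_6*chi_6, chi_1> = (1/12)[1*(4)*conj(1) + 1*(4)*conj(1) + 2*(1)*conj(1) + 2*(1)*conj(1) + 3*(0)*conj(1) + 3*(0)*conj(1)]
      = (1/12)[(4) + (4) + (2) + (2) + (0) + (0)] = 12/12 = 1
  <chi_6*chi_6, chi_2> = (1/12)[1*(4)*conj(1) + 1*(4)*conj(1) + 2*(1)*conj(1) + 2*(1)*conj(1) + 3*(0)*conj(-1) + 3*(0)*conj(-1)]
      = (1/12)[(4) + (4) + (2) + (2) + (0) + (0)] = 12/12 = 1
  <chi_6*chi_6, chi_3> = (1/12)[1*(4)*conj(1) + 1*(4)*conj(-1) + 2*(1)*conj(-1) + 2*(1)*conj(1) + 3*(0)*conj(1) + 3*(0)*conj(-1)]
      = (1/12)[(4) + (-4) + (-2) + (2) + (0) + (0)] = 0/12 = 0
  <chi_6*chi_6, chi_4> = (1/12)[1*(4)*conj(1) + 1*(4)*conj(-1) + 2*(1)*conj(-1) + 2*(1)*conj(1) + 3*(0)*conj(-1) + 3*(0)*conj(1)]
      = (1/12)[(4) + (-4) + (-2) + (2) + (0) + (0)] = 0/12 = 0
  <chi_6*chi_6, chi_5> = (1/12)[1*(4)*conj(2) + 1*(4)*conj(-2) + 2*(1)*conj(1) + 2*(1)*conj(-1) + 3*(0)*conj(0) + 3*(0)*conj(0)]
      = (1/12)[(8) + (-8) + (2) + (-2) + (0) + (0)] = 0/12 = 0
  <chi_6*chi_6, chi_6> = (1/12)[1*(4)*conj(2) + 1*(4)*conj(2) + 2*(1)*conj(-1) + 2*(1)*conj(-1) + 3*(0)*conj(0) + 3*(0)*conj(0)]
      = (1/12)[(8) + (8) + (-2) + (-2) + (0) + (0)] = 12/12 = 1
Hence the multiplicities are chi_1: 1, chi_2: 1, chi_6: 1. Dimension check: dim(chi_6)*dim(chi_6) = 2*2 = 4 and sum (mult * dim) = 1*1 + 1*1 + 1*2 = 4.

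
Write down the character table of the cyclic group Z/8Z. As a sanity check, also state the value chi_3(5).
Character table of Z/8Z (irreps indexed chi_0,...,chi_7 with chi_k(m) = zeta_8^(k*m), zeta_8 = exp(2*pi*i/8)):
  irrep \ class  {0} (size 1)  {1} (size 1)    {2} (size 1)  {3} (size 1)    {4} (size 1)  {5} (size 1)    {6} (size 1)  {7} (size 1)  
  chi_0          1             1               1             1               1             1               1             1             
  chi_1          1             exp(I*pi/4)     I             exp(3*I*pi/4)   -1            exp(-3*I*pi/4)  -I            exp(-I*pi/4)  
  chi_2          1             I               -1            -I              1             I               -1            -I            
  chi_3          1             exp(3*I*pi/4)   -I            exp(I*pi/4)     -1            exp(-I*pi/4)    I             exp(-3*I*pi/4)
  chi_4          1             -1              1             -1              1             -1              1             -1            
  chi_5          1             exp(-3*I*pi/4)  I             exp(-I*pi/4)    -1            exp(I*pi/4)     -I            exp(3*I*pi/4) 
  chi_6          1             -I              -1            I               1             -I              -1            I             
  chi_7          1             exp(-I*pi/4)    -I            exp(-3*I*pi/4)  -1            exp(3*I*pi/4)   I             exp(I*pi/4)   

Spot check: chi_3(5) = zeta_8^(3*5) = zeta_8^15 = exp(-I*pi/4).

Details: Z/8Z is abelian, so all 8 irreducible complex representations are 1-dimensional. They are given by chi_k(m) = zeta_8^(k*m) for k = 0,...,7. Row orthogonality: sum_m chi_k(m) conj(chi_l(m)) = 8 * [k = l].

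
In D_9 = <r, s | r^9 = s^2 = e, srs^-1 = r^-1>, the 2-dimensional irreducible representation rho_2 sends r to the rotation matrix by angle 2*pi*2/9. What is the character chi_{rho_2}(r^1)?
chi_{rho_2}(r^1) = 2*cos(2*pi*2*1/9) = 2*cos(4*pi/9)

Solution. rho_2(r^1) is rotation by angle 2*pi*2*1/9, whose trace is 2*cos(2*pi*2*1/9) = 2*cos(4*pi/9).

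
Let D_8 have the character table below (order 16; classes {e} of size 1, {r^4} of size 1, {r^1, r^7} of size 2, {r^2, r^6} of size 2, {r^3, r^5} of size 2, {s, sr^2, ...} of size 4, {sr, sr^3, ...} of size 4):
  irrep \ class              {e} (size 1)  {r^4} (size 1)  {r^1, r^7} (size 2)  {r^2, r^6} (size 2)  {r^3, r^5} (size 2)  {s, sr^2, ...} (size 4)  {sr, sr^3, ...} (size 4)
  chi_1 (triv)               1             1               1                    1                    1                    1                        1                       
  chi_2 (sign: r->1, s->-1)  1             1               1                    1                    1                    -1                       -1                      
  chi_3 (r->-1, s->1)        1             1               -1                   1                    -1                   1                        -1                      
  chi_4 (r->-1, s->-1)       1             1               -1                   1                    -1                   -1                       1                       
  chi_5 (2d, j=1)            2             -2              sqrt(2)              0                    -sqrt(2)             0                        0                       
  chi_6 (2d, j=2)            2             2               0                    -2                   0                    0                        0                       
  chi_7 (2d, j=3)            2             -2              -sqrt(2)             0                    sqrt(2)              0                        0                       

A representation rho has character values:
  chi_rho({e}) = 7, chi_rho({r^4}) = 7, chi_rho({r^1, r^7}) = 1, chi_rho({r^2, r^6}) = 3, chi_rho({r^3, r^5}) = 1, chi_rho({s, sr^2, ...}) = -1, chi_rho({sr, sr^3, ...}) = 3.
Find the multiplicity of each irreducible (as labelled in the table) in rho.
Multiplicities: chi_1: 2, chi_2: 1, chi_3: 0, chi_4: 2, chi_5: 0, chi_6: 1, chi_7: 0.

Proof sketch: Use <chi_rho, chi> = (1/|G|) sum_C |C| * chi_rho(C) * conj(chi(C)) with |G| = 16 for each irreducible chi in the table:
  <chi_rho, chi_1> = (1/16)[1*(7)*conj(1) + 1*(7)*conj(1) + 2*(1)*conj(1) + 2*(3)*conj(1) + 2*(1)*conj(1) + 4*(-1)*conj(1) + 4*(3)*conj(1)]
      = (1/16)[(7) + (7) + (2) + (6) + (2) + (-4) + (12)] = 32/16 = 2
  <chi_rho, chi_2> = (1/16)[1*(7)*conj(1) + 1*(7)*conj(1) + 2*(1)*conj(1) + 2*(3)*conj(1) + 2*(1)*conj(1) + 4*(-1)*conj(-1) + 4*(3)*conj(-1)]
      = (1/16)[(7) + (7) + (2) + (6) + (2) + (4) + (-12)] = 16/16 = 1
  <chi_rho, chi_3> = (1/16)[1*(7)*conj(1) + 1*(7)*conj(1) + 2*(1)*conj(-1) + 2*(3)*conj(1) + 2*(1)*conj(-1) + 4*(-1)*conj(1) + 4*(3)*conj(-1)]
      = (1/16)[(7) + (7) + (-2) + (6) + (-2) + (-4) + (-12)] = 0/16 = 0
  <chi_rho, chi_4> = (1/16)[1*(7)*conj(1) + 1*(7)*conj(1) + 2*(1)*conj(-1) + 2*(3)*conj(1) + 2*(1)*conj(-1) + 4*(-1)*conj(-1) + 4*(3)*conj(1)]
      = (1/16)[(7) + (7) + (-2) + (6) + (-2) + (4) + (12)] = 32/16 = 2
  <chi_rho, chi_5> = (1/16)[1*(7)*conj(2) + 1*(7)*conj(-2) + 2*(1)*conj(sqrt(2)) + 2*(3)*conj(0) + 2*(1)*conj(-sqrt(2)) + 4*(-1)*conj(0) + 4*(3)*conj(0)]
      = (1/16)[(14) + (-14) + (2*sqrt(2)) + (0) + (-2*sqrt(2)) + (0) + (0)] = 0/16 = 0
  <chi_rho, chi_6> = (1/16)[1*(7)*conj(2) + 1*(7)*conj(2) + 2*(1)*conj(0) + 2*(3)*conj(-2) + 2*(1)*conj(0) + 4*(-1)*conj(0) + 4*(3)*conj(0)]
      = (1/16)[(14) + (14) + (0) + (-12) + (0) + (0) + (0)] = 16/16 = 1
  <chi_rho, chi_7> = (1/16)[1*(7)*conj(2) + 1*(7)*conj(-2) + 2*(1)*conj(-sqrt(2)) + 2*(3)*conj(0) + 2*(1)*conj(sqrt(2)) + 4*(-1)*conj(0) + 4*(3)*conj(0)]
      = (1/16)[(14) + (-14) + (-2*sqrt(2)) + (0) + (2*sqrt(2)) + (0) + (0)] = 0/16 = 0
Dimension check: dim(rho) = sum (mult * dim) = 2*1 + 1*1 + 0*1 + 2*1 + 0*2 + 1*2 + 0*2 = 7 = chi_rho(e) = 7.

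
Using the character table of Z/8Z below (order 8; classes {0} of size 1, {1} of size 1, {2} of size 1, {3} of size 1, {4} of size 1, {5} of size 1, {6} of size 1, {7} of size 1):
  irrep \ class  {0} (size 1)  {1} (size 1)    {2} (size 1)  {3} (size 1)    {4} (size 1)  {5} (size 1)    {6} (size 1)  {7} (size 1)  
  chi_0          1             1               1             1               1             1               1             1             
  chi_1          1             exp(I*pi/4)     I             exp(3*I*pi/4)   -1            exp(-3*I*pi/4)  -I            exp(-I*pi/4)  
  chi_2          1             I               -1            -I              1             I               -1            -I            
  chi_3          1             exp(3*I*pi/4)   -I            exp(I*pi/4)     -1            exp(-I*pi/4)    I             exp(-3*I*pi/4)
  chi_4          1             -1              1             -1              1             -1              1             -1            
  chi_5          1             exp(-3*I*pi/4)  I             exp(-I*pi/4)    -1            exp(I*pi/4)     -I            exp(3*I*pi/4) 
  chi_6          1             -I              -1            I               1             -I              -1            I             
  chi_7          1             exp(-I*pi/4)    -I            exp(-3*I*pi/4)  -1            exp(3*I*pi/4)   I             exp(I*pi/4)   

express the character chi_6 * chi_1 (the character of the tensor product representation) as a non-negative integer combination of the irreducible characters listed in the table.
chi_6 tensor chi_1 = chi_7 (all other irreducibles have multiplicity 0).

Explanation: The character of a tensor product is the pointwise product (chi_6 * chi_1)(C) = chi_6(C) * chi_1(C):
  {0}: (1)*(1), {1}: (-I)*(exp(I*pi/4)), {2}: (-1)*(I), {3}: (I)*(exp(3*I*pi/4)), {4}: (1)*(-1), {5}: (-I)*(exp(-3*I*pi/4)), {6}: (-1)*(-I), {7}: (I)*(exp(-I*pi/4))
so (chi_6 * chi_1) takes values
  {0} -> 1, {1} -> -exp(3*I*pi/4), {2} -> -I, {3} -> exp(-3*I*pi/4), {4} -> -1, {5} -> -exp(-I*pi/4), {6} -> I, {7} -> exp(I*pi/4).
Now take the inner product of this character with each irreducible chi from the table, <chi_6*chi_1, chi> = (1/8) sum_C |C| (chi_6*chi_1)(C) conj(chi(C)):
  <chi_6*chi_1, chi_0> = (1/8)[1*(1)*conj(1) + 1*(-exp(3*I*pi/4))*conj(1) + 1*(-I)*conj(1) + 1*(exp(-3*I*pi/4))*conj(1) + 1*(-1)*conj(1) + 1*(-exp(-I*pi/4))*conj(1) + 1*(I)*conj(1) + 1*(exp(I*pi/4))*conj(1)]
      = (1/8)[(1) + (-exp(3*I*pi/4)) + (-I) + (exp(-3*I*pi/4)) + (-1) + (-exp(-I*pi/4)) + (I) + (exp(I*pi/4))] = 0/8 = 0
  <chi_6*chi_1, chi_1> = (1/8)[1*(1)*conj(1) + 1*(-exp(3*I*pi/4))*conj(exp(I*pi/4)) + 1*(-I)*conj(I) + 1*(exp(-3*I*pi/4))*conj(exp(3*I*pi/4)) + 1*(-1)*conj(-1) + 1*(-exp(-I*pi/4))*conj(exp(-3*I*pi/4)) + 1*(I)*conj(-I) + 1*(exp(I*pi/4))*conj(exp(-I*pi/4))]
      = (1/8)[(1) + (-I) + (-1) + (I) + (1) + (-I) + (-1) + (I)] = 0/8 = 0
  <chi_6*chi_1, chi_2> = (1/8)[1*(1)*conj(1) + 1*(-exp(3*I*pi/4))*conj(I) + 1*(-I)*conj(-1) + 1*(exp(-3*I*pi/4))*conj(-I) + 1*(-1)*conj(1) + 1*(-exp(-I*pi/4))*conj(I) + 1*(I)*conj(-1) + 1*(exp(I*pi/4))*conj(-I)]
      = (1/8)[(1) + (exp(-3*I*pi/4)) + (I) + (exp(-I*pi/4)) + (-1) + (exp(I*pi/4)) + (-I) + (exp(3*I*pi/4))] = 0/8 = 0
  <chi_6*chi_1, chi_3> = (1/8)[1*(1)*conj(1) + 1*(-exp(3*I*pi/4))*conj(exp(3*I*pi/4)) + 1*(-I)*conj(-I) + 1*(exp(-3*I*pi/4))*conj(exp(I*pi/4)) + 1*(-1)*conj(-1) + 1*(-exp(-I*pi/4))*conj(exp(-I*pi/4)) + 1*(I)*conj(I) + 1*(exp(I*pi/4))*conj(exp(-3*I*pi/4))]
      = (1/8)[(1) + (-1) + (1) + (-1) + (1) + (-1) + (1) + (-1)] = 0/8 = 0
  <chi_6*chi_1, chi_4> = (1/8)[1*(1)*conj(1) + 1*(-exp(3*I*pi/4))*conj(-1) + 1*(-I)*conj(1) + 1*(exp(-3*I*pi/4))*conj(-1) + 1*(-1)*conj(1) + 1*(-exp(-I*pi/4))*conj(-1) + 1*(I)*conj(1) + 1*(exp(I*pi/4))*conj(-1)]
      = (1/8)[(1) + (exp(3*I*pi/4)) + (-I) + (-exp(-3*I*pi/4)) + (-1) + (exp(-I*pi/4)) + (I) + (-exp(I*pi/4))] = 0/8 = 0
  <chi_6*chi_1, chi_5> = (1/8)[1*(1)*conj(1) + 1*(-exp(3*I*pi/4))*conj(exp(-3*I*pi/4)) + 1*(-I)*conj(I) + 1*(exp(-3*I*pi/4))*conj(exp(-I*pi/4)) + 1*(-1)*conj(-1) + 1*(-exp(-I*pi/4))*conj(exp(I*pi/4)) + 1*(I)*conj(-I) + 1*(exp(I*pi/4))*conj(exp(3*I*pi/4))]
      = (1/8)[(1) + (I) + (-1) + (-I) + (1) + (I) + (-1) + (-I)] = 0/8 = 0
  <chi_6*chi_1, chi_6> = (1/8)[1*(1)*conj(1) + 1*(-exp(3*I*pi/4))*conj(-I) + 1*(-I)*conj(-1) + 1*(exp(-3*I*pi/4))*conj(I) + 1*(-1)*conj(1) + 1*(-exp(-I*pi/4))*conj(-I) + 1*(I)*conj(-1) + 1*(exp(I*pi/4))*conj(I)]
      = (1/8)[(1) + (-exp(-3*I*pi/4)) + (I) + (-exp(-I*pi/4)) + (-1) + (-exp(I*pi/4)) + (-I) + (-exp(3*I*pi/4))] = 0/8 = 0
  <chi_6*chi_1, chi_7> = (1/8)[1*(1)*conj(1) + 1*(-exp(3*I*pi/4))*conj(exp(-I*pi/4)) + 1*(-I)*conj(-I) + 1*(exp(-3*I*pi/4))*conj(exp(-3*I*pi/4)) + 1*(-1)*conj(-1) + 1*(-exp(-I*pi/4))*conj(exp(3*I*pi/4)) + 1*(I)*conj(I) + 1*(exp(I*pi/4))*conj(exp(I*pi/4))]
      = (1/8)[(1) + (1) + (1) + (1) + (1) + (1) + (1) + (1)] = 8/8 = 1
(Exp terms are combined using exp(i*s)*conj(exp(i*t)) = exp(i*(s-t)), and sums of them are collapsed using the identity that for every m > 1 the m distinct m-th roots of unity sum to 0, e.g. 1 + exp(2*I*pi/3) + exp(-2*I*pi/3) = 0.)
Hence the multiplicities are chi_7: 1. Dimension check: dim(chi_6)*dim(chi_1) = 1*1 = 1 and sum (mult * dim) = 1*1 = 1.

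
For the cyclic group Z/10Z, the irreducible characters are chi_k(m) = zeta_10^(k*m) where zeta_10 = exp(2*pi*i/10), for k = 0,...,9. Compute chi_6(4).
chi_6(4) = zeta_10^24 = exp(4*I*pi/5)

Explanation: chi_6(4) = zeta_10^(6*4) = zeta_10^24. Since zeta_10^10 = 1, this equals zeta_10^4 = exp(2*pi*i*4/10) = exp(4*I*pi/5).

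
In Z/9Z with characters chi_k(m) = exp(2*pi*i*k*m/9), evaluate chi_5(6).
chi_5(6) = zeta_9^30 = exp(2*I*pi/3)

Derivation: chi_5(6) = zeta_9^(5*6) = zeta_9^30. Since zeta_9^9 = 1, this equals zeta_9^3 = exp(2*pi*i*3/9) = exp(2*I*pi/3).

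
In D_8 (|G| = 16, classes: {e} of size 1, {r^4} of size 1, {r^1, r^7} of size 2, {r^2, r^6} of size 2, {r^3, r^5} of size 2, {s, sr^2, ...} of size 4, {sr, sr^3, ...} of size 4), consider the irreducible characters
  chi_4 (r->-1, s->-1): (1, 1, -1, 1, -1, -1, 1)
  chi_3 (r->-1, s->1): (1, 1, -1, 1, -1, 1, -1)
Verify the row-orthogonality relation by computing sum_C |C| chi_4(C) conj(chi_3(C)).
Sum = 0; so <chi_4, chi_3> = 0 (distinct irreducibles are orthogonal).

Compute term by term over conjugacy classes (|C| * chi_4(C) * conj(chi_3(C))):
  1*(1)*conj(1) + 1*(1)*conj(1) + 2*(-1)*conj(-1) + 2*(1)*conj(1) + 2*(-1)*conj(-1) + 4*(-1)*conj(1) + 4*(1)*conj(-1)
  = (1) + (1) + (2) + (2) + (2) + (-4) + (-4)
  = 0.
Dividing by |G| = 16 gives 0/16 = 0, matching the row-orthogonality relation <chi_4, chi_3> = [chi_4 = chi_3].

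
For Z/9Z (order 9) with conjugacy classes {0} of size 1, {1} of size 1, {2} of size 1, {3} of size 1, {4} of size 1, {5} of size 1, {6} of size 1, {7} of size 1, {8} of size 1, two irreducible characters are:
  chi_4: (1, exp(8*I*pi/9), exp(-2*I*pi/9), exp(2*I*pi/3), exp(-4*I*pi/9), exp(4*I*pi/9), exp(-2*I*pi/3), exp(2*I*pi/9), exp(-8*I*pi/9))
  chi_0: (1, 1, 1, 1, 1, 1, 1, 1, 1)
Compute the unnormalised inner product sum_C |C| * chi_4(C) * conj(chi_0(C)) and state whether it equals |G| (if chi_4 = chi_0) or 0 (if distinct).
Sum = 0; so <chi_4, chi_0> = 0 (distinct irreducibles are orthogonal).

Proof sketch: Compute term by term over conjugacy classes (|C| * chi_4(C) * conj(chi_0(C))):
  1*(1)*conj(1) + 1*(exp(8*I*pi/9))*conj(1) + 1*(exp(-2*I*pi/9))*conj(1) + 1*(exp(2*I*pi/3))*conj(1) + 1*(exp(-4*I*pi/9))*conj(1) + 1*(exp(4*I*pi/9))*conj(1) + 1*(exp(-2*I*pi/3))*conj(1) + 1*(exp(2*I*pi/9))*conj(1) + 1*(exp(-8*I*pi/9))*conj(1)
  = (1) + (exp(8*I*pi/9)) + (exp(-2*I*pi/9)) + (exp(2*I*pi/3)) + (exp(-4*I*pi/9)) + (exp(4*I*pi/9)) + (exp(-2*I*pi/3)) + (exp(2*I*pi/9)) + (exp(-8*I*pi/9))
  = 0.
(Exp terms are combined using exp(i*s)*conj(exp(i*t)) = exp(i*(s-t)), and sums of them are collapsed using the identity that for every m > 1 the m distinct m-th roots of unity sum to 0, e.g. 1 + exp(2*I*pi/3) + exp(-2*I*pi/3) = 0.)
Dividing by |G| = 9 gives 0/9 = 0, matching the row-orthogonality relation <chi_4, chi_0> = [chi_4 = chi_0].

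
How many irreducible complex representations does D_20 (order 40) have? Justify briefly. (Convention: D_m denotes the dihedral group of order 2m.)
13

Derivation: The number of irreducible complex representations of a finite group equals its number of conjugacy classes. D_20 has 13 conjugacy classes (n/2 + 3 for n even), so D_20 (order 40) has exactly 13 irreducible complex representations.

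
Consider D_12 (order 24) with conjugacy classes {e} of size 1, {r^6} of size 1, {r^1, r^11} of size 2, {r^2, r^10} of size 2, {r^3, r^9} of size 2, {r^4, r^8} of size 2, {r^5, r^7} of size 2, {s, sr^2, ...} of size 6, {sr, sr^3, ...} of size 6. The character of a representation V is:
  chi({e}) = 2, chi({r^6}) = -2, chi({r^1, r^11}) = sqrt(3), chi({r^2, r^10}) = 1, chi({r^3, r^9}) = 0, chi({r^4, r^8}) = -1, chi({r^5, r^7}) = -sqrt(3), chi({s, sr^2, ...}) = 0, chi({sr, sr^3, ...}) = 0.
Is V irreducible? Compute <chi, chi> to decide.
Irreducible: <chi, chi> = 1.

Why: <chi, chi> = (1/|G|) sum_C |C| * |chi(C)|^2 = (1/24)[1*|2|^2 + 1*|-2|^2 + 2*|sqrt(3)|^2 + 2*|1|^2 + 2*|0|^2 + 2*|-1|^2 + 2*|-sqrt(3)|^2 + 6*|0|^2 + 6*|0|^2]
  = (1/24)[(4) + (4) + (6) + (2) + (0) + (2) + (6) + (0) + (0)] = 24/24 = 1.
A character is irreducible iff <chi, chi> = 1, so this representation is irreducible.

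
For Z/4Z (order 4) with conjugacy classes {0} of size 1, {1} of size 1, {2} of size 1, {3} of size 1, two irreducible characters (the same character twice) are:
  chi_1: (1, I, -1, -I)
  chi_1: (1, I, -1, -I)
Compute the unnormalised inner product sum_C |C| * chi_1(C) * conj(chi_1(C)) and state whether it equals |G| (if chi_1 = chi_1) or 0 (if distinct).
Sum = 4 = |G| = 4; so <chi_1, chi_1> = 1 (norm-1 confirms irreducibility).

Justification: Compute term by term over conjugacy classes (|C| * chi_1(C) * conj(chi_1(C))):
  1*(1)*conj(1) + 1*(I)*conj(I) + 1*(-1)*conj(-1) + 1*(-I)*conj(-I)
  = (1) + (1) + (1) + (1)
  = 4.
(Exp terms are combined using exp(i*s)*conj(exp(i*t)) = exp(i*(s-t)), and sums of them are collapsed using the identity that for every m > 1 the m distinct m-th roots of unity sum to 0, e.g. 1 + exp(2*I*pi/3) + exp(-2*I*pi/3) = 0.)
Dividing by |G| = 4 gives 4/4 = 1, matching the row-orthogonality relation <chi_1, chi_1> = [chi_1 = chi_1].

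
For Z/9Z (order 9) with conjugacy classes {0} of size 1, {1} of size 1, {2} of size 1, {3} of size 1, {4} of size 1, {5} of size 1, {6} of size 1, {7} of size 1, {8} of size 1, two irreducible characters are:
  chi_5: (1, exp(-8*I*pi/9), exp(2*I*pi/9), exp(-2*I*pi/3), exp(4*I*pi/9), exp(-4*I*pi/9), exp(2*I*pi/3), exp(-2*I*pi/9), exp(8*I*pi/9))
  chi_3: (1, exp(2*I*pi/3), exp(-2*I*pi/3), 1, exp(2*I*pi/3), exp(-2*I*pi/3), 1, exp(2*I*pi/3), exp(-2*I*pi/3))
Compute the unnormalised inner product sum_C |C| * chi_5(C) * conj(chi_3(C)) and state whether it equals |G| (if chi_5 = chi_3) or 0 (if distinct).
Sum = 0; so <chi_5, chi_3> = 0 (distinct irreducibles are orthogonal).

Argument: Compute term by term over conjugacy classes (|C| * chi_5(C) * conj(chi_3(C))):
  1*(1)*conj(1) + 1*(exp(-8*I*pi/9))*conj(exp(2*I*pi/3)) + 1*(exp(2*I*pi/9))*conj(exp(-2*I*pi/3)) + 1*(exp(-2*I*pi/3))*conj(1) + 1*(exp(4*I*pi/9))*conj(exp(2*I*pi/3)) + 1*(exp(-4*I*pi/9))*conj(exp(-2*I*pi/3)) + 1*(exp(2*I*pi/3))*conj(1) + 1*(exp(-2*I*pi/9))*conj(exp(2*I*pi/3)) + 1*(exp(8*I*pi/9))*conj(exp(-2*I*pi/3))
  = (1) + (exp(4*I*pi/9)) + (exp(8*I*pi/9)) + (exp(-2*I*pi/3)) + (exp(-2*I*pi/9)) + (exp(2*I*pi/9)) + (exp(2*I*pi/3)) + (exp(-8*I*pi/9)) + (exp(-4*I*pi/9))
  = 0.
(Exp terms are combined using exp(i*s)*conj(exp(i*t)) = exp(i*(s-t)), and sums of them are collapsed using the identity that for every m > 1 the m distinct m-th roots of unity sum to 0, e.g. 1 + exp(2*I*pi/3) + exp(-2*I*pi/3) = 0.)
Dividing by |G| = 9 gives 0/9 = 0, matching the row-orthogonality relation <chi_5, chi_3> = [chi_5 = chi_3].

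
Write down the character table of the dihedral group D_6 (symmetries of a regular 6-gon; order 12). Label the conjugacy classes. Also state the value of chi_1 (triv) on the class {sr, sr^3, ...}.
Conjugacy classes: {e} of size 1, {r^3} of size 1, {r^1, r^5} of size 2, {r^2, r^4} of size 2, {s, sr^2, ...} of size 3, {sr, sr^3, ...} of size 3.
Character table:
  irrep \ class              {e} (size 1)  {r^3} (size 1)  {r^1, r^5} (size 2)  {r^2, r^4} (size 2)  {s, sr^2, ...} (size 3)  {sr, sr^3, ...} (size 3)
  chi_1 (triv)               1             1               1                    1                    1                        1                       
  chi_2 (sign: r->1, s->-1)  1             1               1                    1                    -1                       -1                      
  chi_3 (r->-1, s->1)        1             -1              -1                   1                    1                        -1                      
  chi_4 (r->-1, s->-1)       1             -1              -1                   1                    -1                       1                       
  chi_5 (2d, j=1)            2             -2              1                    -1                   0                        0                       
  chi_6 (2d, j=2)            2             2               -1                   -1                   0                        0                       

Spot check: chi_1 (triv) on {sr, sr^3, ...} = 1.

Justification: D_6 has order 2*6 = 12 with 6 conjugacy classes, hence 6 irreducibles. Sum of squared dims 1 + 1 + 1 + 1 + 4 + 4 = 12 = |G|. Linear characters come from the abelianisation; the 2-dimensional irreps have character r^k -> 2*cos(2*pi*j*k/6), reflections -> 0.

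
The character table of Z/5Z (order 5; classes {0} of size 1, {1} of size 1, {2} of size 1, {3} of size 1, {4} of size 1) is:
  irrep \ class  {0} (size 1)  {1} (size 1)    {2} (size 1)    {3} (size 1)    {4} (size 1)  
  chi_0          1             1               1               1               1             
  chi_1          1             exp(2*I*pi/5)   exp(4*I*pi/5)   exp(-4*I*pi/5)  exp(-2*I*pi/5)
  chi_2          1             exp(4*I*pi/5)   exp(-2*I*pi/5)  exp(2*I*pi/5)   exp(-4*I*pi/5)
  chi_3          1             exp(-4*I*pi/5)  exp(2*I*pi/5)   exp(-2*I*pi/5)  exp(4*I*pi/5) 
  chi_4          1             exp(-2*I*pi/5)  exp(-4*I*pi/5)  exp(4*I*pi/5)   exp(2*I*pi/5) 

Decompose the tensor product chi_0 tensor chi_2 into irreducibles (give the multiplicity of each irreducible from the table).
chi_0 tensor chi_2 = chi_2 (all other irreducibles have multiplicity 0).

Explanation: The character of a tensor product is the pointwise product (chi_0 * chi_2)(C) = chi_0(C) * chi_2(C):
  {0}: (1)*(1), {1}: (1)*(exp(4*I*pi/5)), {2}: (1)*(exp(-2*I*pi/5)), {3}: (1)*(exp(2*I*pi/5)), {4}: (1)*(exp(-4*I*pi/5))
so (chi_0 * chi_2) takes values
  {0} -> 1, {1} -> exp(4*I*pi/5), {2} -> exp(-2*I*pi/5), {3} -> exp(2*I*pi/5), {4} -> exp(-4*I*pi/5).
Now take the inner product of this character with each irreducible chi from the table, <chi_0*chi_2, chi> = (1/5) sum_C |C| (chi_0*chi_2)(C) conj(chi(C)):
  <chi_0*chi_2, chi_0> = (1/5)[1*(1)*conj(1) + 1*(exp(4*I*pi/5))*conj(1) + 1*(exp(-2*I*pi/5))*conj(1) + 1*(exp(2*I*pi/5))*conj(1) + 1*(exp(-4*I*pi/5))*conj(1)]
      = (1/5)[(1) + (exp(4*I*pi/5)) + (exp(-2*I*pi/5)) + (exp(2*I*pi/5)) + (exp(-4*I*pi/5))] = 0/5 = 0
  <chi_0*chi_2, chi_1> = (1/5)[1*(1)*conj(1) + 1*(exp(4*I*pi/5))*conj(exp(2*I*pi/5)) + 1*(exp(-2*I*pi/5))*conj(exp(4*I*pi/5)) + 1*(exp(2*I*pi/5))*conj(exp(-4*I*pi/5)) + 1*(exp(-4*I*pi/5))*conj(exp(-2*I*pi/5))]
      = (1/5)[(1) + (exp(2*I*pi/5)) + (exp(4*I*pi/5)) + (exp(-4*I*pi/5)) + (exp(-2*I*pi/5))] = 0/5 = 0
  <chi_0*chi_2, chi_2> = (1/5)[1*(1)*conj(1) + 1*(exp(4*I*pi/5))*conj(exp(4*I*pi/5)) + 1*(exp(-2*I*pi/5))*conj(exp(-2*I*pi/5)) + 1*(exp(2*I*pi/5))*conj(exp(2*I*pi/5)) + 1*(exp(-4*I*pi/5))*conj(exp(-4*I*pi/5))]
      = (1/5)[(1) + (1) + (1) + (1) + (1)] = 5/5 = 1
  <chi_0*chi_2, chi_3> = (1/5)[1*(1)*conj(1) + 1*(exp(4*I*pi/5))*conj(exp(-4*I*pi/5)) + 1*(exp(-2*I*pi/5))*conj(exp(2*I*pi/5)) + 1*(exp(2*I*pi/5))*conj(exp(-2*I*pi/5)) + 1*(exp(-4*I*pi/5))*conj(exp(4*I*pi/5))]
      = (1/5)[(1) + (exp(-2*I*pi/5)) + (exp(-4*I*pi/5)) + (exp(4*I*pi/5)) + (exp(2*I*pi/5))] = 0/5 = 0
  <chi_0*chi_2, chi_4> = (1/5)[1*(1)*conj(1) + 1*(exp(4*I*pi/5))*conj(exp(-2*I*pi/5)) + 1*(exp(-2*I*pi/5))*conj(exp(-4*I*pi/5)) + 1*(exp(2*I*pi/5))*conj(exp(4*I*pi/5)) + 1*(exp(-4*I*pi/5))*conj(exp(2*I*pi/5))]
      = (1/5)[(1) + (exp(-4*I*pi/5)) + (exp(2*I*pi/5)) + (exp(-2*I*pi/5)) + (exp(4*I*pi/5))] = 0/5 = 0
(Exp terms are combined using exp(i*s)*conj(exp(i*t)) = exp(i*(s-t)), and sums of them are collapsed using the identity that for every m > 1 the m distinct m-th roots of unity sum to 0, e.g. 1 + exp(2*I*pi/3) + exp(-2*I*pi/3) = 0.)
Hence the multiplicities are chi_2: 1. Dimension check: dim(chi_0)*dim(chi_2) = 1*1 = 1 and sum (mult * dim) = 1*1 = 1.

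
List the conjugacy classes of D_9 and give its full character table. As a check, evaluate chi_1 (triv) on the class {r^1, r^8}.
Conjugacy classes: {e} of size 1, {r^1, r^8} of size 2, {r^2, r^7} of size 2, {r^3, r^6} of size 2, {r^4, r^5} of size 2, {s, sr, ..., sr^8} of size 9.
Character table:
  irrep \ class              {e} (size 1)  {r^1, r^8} (size 2)  {r^2, r^7} (size 2)  {r^3, r^6} (size 2)  {r^4, r^5} (size 2)  {s, sr, ..., sr^8} (size 9)
  chi_1 (triv)               1             1                    1                    1                    1                    1                          
  chi_2 (sign: r->1, s->-1)  1             1                    1                    1                    1                    -1                         
  chi_3 (2d, j=1)            2             2*cos(2*pi/9)        2*cos(4*pi/9)        -1                   -2*cos(pi/9)         0                          
  chi_4 (2d, j=2)            2             2*cos(4*pi/9)        -2*cos(pi/9)         -1                   2*cos(2*pi/9)        0                          
  chi_5 (2d, j=3)            2             -1                   -1                   2                    -1                   0                          
  chi_6 (2d, j=4)            2             -2*cos(pi/9)         2*cos(2*pi/9)        -1                   2*cos(4*pi/9)        0                          

Spot check: chi_1 (triv) on {r^1, r^8} = 1.

Working: D_9 has order 2*9 = 18 with 6 conjugacy classes, hence 6 irreducibles. Sum of squared dims 1 + 1 + 4 + 4 + 4 + 4 = 18 = |G|. Linear characters come from the abelianisation; the 2-dimensional irreps have character r^k -> 2*cos(2*pi*j*k/9), reflections -> 0.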